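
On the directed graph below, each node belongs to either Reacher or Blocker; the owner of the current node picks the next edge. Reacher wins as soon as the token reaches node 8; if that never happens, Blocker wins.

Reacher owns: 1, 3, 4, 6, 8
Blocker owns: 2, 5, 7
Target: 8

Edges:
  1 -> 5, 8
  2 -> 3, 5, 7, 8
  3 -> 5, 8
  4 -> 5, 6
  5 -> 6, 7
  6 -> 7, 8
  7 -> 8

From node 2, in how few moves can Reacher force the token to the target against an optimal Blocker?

A0 = {8}
A1: add {1, 3, 6, 7} — 1 (Reacher) has 1→8; 3 (Reacher) has 3→8; 6 (Reacher) has 6→8; 7 (Blocker): all of {8} already in.
A2: add {4, 5} — 4 (Reacher) has 4→6; 5 (Blocker): all of {6, 7} already in.
A3: add {2} — 2 (Blocker): all of {3, 5, 7, 8} already in.
A3 = all vertices. Fixed point.
2 enters the attractor at level 3, so Reacher can force the target in 3 moves from there.

3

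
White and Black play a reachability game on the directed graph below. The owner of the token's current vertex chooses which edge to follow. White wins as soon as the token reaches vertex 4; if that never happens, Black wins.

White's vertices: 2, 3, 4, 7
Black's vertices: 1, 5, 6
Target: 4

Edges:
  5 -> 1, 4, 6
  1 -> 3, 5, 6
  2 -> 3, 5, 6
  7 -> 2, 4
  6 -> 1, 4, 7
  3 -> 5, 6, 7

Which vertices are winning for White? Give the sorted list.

2, 3, 4, 7

A0 = {4}
A1: add {7} — 7 (White) has 7→4.
A2: add {3} — 3 (White) has 3→7.
A3: add {2} — 2 (White) has 2→3.
A4 = A3; e.g. 1 (Black) can still go to 5. Fixed point.
White's winning region = {2, 3, 4, 7}.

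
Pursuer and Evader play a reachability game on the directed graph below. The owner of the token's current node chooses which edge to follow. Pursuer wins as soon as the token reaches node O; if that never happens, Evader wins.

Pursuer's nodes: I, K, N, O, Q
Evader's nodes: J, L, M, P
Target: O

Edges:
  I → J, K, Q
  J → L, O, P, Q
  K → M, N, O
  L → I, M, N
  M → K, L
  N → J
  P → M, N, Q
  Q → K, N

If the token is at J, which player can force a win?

Evader

A0 = {O}
A1: add {K} — K (Pursuer) has K→O.
A2: add {I, Q} — I (Pursuer) has I→K; Q (Pursuer) has Q→K.
A3 = A2; e.g. J (Evader) can still go to L. Fixed point.
J never enters the attractor, so Evader can avoid the target forever.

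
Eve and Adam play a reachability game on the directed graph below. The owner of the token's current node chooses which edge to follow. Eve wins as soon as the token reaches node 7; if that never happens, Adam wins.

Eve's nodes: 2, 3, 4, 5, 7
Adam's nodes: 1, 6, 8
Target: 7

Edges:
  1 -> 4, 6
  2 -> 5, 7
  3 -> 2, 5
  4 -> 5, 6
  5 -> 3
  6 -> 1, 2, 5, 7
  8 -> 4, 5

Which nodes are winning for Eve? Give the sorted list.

A0 = {7}
A1: add {2} — 2 (Eve) has 2→7.
A2: add {3} — 3 (Eve) has 3→2.
A3: add {5} — 5 (Eve) has 5→3.
A4: add {4} — 4 (Eve) has 4→5.
A5: add {8} — 8 (Adam): all of {4, 5} already in.
A6 = A5; e.g. 1 (Adam) can still go to 6. Fixed point.
Eve's winning region = {2, 3, 4, 5, 7, 8}.

2, 3, 4, 5, 7, 8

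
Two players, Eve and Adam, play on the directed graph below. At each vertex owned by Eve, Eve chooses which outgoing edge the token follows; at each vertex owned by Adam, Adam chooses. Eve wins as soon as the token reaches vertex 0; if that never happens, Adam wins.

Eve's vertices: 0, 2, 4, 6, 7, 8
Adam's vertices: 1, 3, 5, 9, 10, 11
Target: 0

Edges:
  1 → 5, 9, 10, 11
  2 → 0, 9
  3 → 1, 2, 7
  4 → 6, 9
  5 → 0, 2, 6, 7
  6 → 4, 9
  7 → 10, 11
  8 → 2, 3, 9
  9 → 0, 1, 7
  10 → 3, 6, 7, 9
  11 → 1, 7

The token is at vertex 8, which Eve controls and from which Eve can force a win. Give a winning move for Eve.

2

A0 = {0}
A1: add {2} — 2 (Eve) has 2→0.
A2: add {8} — 8 (Eve) has 8→2.
A3 = A2; e.g. 1 (Adam) can still go to 5. Fixed point.
From 8, successor 2 is in the attractor (rank 1); the other successors 3, 9 are not.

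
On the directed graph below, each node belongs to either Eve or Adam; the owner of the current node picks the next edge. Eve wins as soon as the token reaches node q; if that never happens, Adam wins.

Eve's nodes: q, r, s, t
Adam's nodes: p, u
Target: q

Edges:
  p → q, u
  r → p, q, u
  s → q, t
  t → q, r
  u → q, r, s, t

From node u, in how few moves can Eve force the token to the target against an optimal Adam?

2

A0 = {q}
A1: add {r, s, t} — r (Eve) has r→q; s (Eve) has s→q; t (Eve) has t→q.
A2: add {u} — u (Adam): all of {q, r, s, t} already in.
u enters the attractor at level 2, so Eve can force the target in 2 moves from there.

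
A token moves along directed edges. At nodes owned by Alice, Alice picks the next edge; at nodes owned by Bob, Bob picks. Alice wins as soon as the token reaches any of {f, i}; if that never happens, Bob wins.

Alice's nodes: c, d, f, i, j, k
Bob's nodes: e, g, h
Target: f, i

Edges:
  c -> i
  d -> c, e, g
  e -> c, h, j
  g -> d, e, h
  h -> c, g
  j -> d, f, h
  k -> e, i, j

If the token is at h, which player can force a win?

A0 = {f, i}
A1: add {c, j, k} — c (Alice) has c→i; j (Alice) has j→f; k (Alice) has k→i.
A2: add {d} — d (Alice) has d→c.
A3 = A2; e.g. e (Bob) can still go to h. Fixed point.
h never enters the attractor, so Bob can avoid the target forever.

Bob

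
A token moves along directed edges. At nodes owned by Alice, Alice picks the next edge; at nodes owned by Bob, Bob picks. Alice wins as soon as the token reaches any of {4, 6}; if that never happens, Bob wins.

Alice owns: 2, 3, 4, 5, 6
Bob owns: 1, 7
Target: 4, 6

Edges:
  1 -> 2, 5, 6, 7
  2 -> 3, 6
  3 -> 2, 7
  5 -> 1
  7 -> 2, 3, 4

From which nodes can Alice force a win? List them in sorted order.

2, 3, 4, 6, 7

A0 = {4, 6}
A1: add {2} — 2 (Alice) has 2→6.
A2: add {3} — 3 (Alice) has 3→2.
A3: add {7} — 7 (Bob): all of {2, 3, 4} already in.
A4 = A3; e.g. 1 (Bob) can still go to 5. Fixed point.
Alice's winning region = {2, 3, 4, 6, 7}.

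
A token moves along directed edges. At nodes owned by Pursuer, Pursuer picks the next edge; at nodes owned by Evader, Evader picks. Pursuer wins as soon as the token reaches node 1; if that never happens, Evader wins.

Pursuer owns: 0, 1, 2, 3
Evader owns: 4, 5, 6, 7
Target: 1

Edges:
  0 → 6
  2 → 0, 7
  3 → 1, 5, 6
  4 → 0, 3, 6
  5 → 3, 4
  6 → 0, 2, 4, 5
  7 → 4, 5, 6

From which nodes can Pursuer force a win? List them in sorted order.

A0 = {1}
A1: add {3} — 3 (Pursuer) has 3→1.
A2 = A1; e.g. 0 (Pursuer) has no edge into A1. Fixed point.
Pursuer's winning region = {1, 3}.

1, 3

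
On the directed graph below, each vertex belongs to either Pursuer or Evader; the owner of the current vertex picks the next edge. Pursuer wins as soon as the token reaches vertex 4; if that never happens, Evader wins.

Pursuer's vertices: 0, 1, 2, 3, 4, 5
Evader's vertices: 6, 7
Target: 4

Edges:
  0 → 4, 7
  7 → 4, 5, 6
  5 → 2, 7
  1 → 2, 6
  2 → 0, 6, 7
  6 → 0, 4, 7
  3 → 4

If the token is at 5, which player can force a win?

Pursuer

A0 = {4}
A1: add {0, 3} — 0 (Pursuer) has 0→4; 3 (Pursuer) has 3→4.
A2: add {2} — 2 (Pursuer) has 2→0.
A3: add {1, 5} — 1 (Pursuer) has 1→2; 5 (Pursuer) has 5→2.
A4 = A3; e.g. 6 (Evader) can still go to 7. Fixed point.
5 ∈ A3, so Pursuer can force the target.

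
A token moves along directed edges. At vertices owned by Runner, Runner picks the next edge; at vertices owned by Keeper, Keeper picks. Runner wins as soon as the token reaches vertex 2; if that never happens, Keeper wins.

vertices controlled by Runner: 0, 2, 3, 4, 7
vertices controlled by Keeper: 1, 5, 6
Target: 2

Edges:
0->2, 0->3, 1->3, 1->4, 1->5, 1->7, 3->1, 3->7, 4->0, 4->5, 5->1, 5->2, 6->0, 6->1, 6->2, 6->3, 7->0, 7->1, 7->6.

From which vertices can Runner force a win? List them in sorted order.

A0 = {2}
A1: add {0} — 0 (Runner) has 0→2.
A2: add {4, 7} — 4 (Runner) has 4→0; 7 (Runner) has 7→0.
A3: add {3} — 3 (Runner) has 3→7.
A4 = A3; e.g. 1 (Keeper) can still go to 5. Fixed point.
Runner's winning region = {0, 2, 3, 4, 7}.

0, 2, 3, 4, 7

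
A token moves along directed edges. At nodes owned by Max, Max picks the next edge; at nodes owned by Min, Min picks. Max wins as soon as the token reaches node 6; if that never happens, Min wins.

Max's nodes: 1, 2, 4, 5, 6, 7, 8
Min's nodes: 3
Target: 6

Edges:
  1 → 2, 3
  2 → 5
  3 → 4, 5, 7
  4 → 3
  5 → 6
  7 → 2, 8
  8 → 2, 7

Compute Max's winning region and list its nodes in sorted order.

1, 2, 5, 6, 7, 8

A0 = {6}
A1: add {5} — 5 (Max) has 5→6.
A2: add {2} — 2 (Max) has 2→5.
A3: add {1, 7, 8} — 1 (Max) has 1→2; 7 (Max) has 7→2; 8 (Max) has 8→2.
A4 = A3; e.g. 3 (Min) can still go to 4. Fixed point.
Max's winning region = {1, 2, 5, 6, 7, 8}.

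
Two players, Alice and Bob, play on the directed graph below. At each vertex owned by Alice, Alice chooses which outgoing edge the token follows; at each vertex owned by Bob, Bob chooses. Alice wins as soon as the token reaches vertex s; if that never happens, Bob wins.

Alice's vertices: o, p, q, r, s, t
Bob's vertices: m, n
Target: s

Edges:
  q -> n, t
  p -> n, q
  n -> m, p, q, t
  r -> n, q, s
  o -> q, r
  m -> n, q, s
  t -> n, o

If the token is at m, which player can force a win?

A0 = {s}
A1: add {r} — r (Alice) has r→s.
A2: add {o} — o (Alice) has o→r.
A3: add {t} — t (Alice) has t→o.
A4: add {q} — q (Alice) has q→t.
A5: add {p} — p (Alice) has p→q.
A6 = A5; e.g. m (Bob) can still go to n. Fixed point.
m never enters the attractor, so Bob can avoid the target forever.

Bob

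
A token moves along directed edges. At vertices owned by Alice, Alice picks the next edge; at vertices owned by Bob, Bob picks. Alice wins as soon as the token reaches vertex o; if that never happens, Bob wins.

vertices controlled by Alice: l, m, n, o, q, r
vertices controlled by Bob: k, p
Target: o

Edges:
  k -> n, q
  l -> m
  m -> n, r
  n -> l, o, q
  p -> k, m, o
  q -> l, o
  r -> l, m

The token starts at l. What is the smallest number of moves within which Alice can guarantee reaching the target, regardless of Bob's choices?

A0 = {o}
A1: add {n, q} — n (Alice) has n→o; q (Alice) has q→o.
A2: add {k, m} — k (Bob): all of {n, q} already in; m (Alice) has m→n.
A3: add {l, p, r} — l (Alice) has l→m; p (Bob): all of {k, m, o} already in; r (Alice) has r→m.
A3 = all vertices. Fixed point.
l enters the attractor at level 3, so Alice can force the target in 3 moves from there.

3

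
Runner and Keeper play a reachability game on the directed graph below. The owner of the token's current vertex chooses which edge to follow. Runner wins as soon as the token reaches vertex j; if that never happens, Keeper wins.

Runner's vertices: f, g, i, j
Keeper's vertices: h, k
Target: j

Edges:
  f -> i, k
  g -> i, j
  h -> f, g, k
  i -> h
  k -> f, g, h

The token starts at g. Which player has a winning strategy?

Runner

A0 = {j}
A1: add {g} — g (Runner) has g→j.
A2 = A1; e.g. f (Runner) has no edge into A1. Fixed point.
g ∈ A1, so Runner can force the target.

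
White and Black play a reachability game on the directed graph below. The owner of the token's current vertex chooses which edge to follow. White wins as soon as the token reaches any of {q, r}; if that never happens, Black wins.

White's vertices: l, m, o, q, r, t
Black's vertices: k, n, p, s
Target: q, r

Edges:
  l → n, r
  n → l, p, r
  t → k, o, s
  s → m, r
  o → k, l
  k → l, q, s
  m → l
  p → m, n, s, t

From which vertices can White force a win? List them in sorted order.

k, l, m, o, q, r, s, t

A0 = {q, r}
A1: add {l} — l (White) has l→r.
A2: add {m, o} — m (White) has m→l; o (White) has o→l.
A3: add {s, t} — s (Black): all of {m, r} already in; t (White) has t→o.
A4: add {k} — k (Black): all of {l, q, s} already in.
A5 = A4; e.g. n (Black) can still go to p. Fixed point.
White's winning region = {k, l, m, o, q, r, s, t}.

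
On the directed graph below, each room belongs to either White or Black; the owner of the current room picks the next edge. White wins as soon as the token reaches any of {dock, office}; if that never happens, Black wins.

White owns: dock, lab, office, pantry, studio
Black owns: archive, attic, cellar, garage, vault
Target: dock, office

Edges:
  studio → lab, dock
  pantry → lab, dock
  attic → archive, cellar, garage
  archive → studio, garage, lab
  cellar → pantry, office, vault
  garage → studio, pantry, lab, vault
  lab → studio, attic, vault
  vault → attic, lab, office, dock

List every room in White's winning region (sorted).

A0 = {dock, office}
A1: add {pantry, studio} — studio (White) has studio→dock; pantry (White) has pantry→dock.
A2: add {lab} — lab (White) has lab→studio.
A3 = A2; e.g. attic (Black) can still go to archive. Fixed point.
White's winning region = {dock, lab, office, pantry, studio}.

dock, lab, office, pantry, studio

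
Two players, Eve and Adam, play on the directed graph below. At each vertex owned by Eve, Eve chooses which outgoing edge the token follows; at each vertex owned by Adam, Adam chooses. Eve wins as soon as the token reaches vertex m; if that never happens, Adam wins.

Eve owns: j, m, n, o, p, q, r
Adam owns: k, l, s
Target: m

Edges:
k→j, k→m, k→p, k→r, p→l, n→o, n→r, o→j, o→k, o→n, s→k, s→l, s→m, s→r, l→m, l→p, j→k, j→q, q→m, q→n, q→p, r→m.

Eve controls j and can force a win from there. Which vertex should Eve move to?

A0 = {m}
A1: add {q, r} — q (Eve) has q→m; r (Eve) has r→m.
A2: add {j, n} — j (Eve) has j→q; n (Eve) has n→r.
A3: add {o} — o (Eve) has o→j.
A4 = A3; e.g. k (Adam) can still go to p. Fixed point.
From j, successor q is in the attractor (rank 1); the other successor k is not.

q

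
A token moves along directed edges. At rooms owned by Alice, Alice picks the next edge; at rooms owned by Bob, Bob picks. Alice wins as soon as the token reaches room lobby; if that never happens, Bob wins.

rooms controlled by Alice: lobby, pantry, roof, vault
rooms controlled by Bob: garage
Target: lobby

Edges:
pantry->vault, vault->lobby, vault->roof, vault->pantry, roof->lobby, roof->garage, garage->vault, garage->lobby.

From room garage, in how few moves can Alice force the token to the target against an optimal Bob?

2

A0 = {lobby}
A1: add {roof, vault} — vault (Alice) has vault→lobby; roof (Alice) has roof→lobby.
A2: add {garage, pantry} — garage (Bob): all of {vault, lobby} already in; pantry (Alice) has pantry→vault.
A2 = all vertices. Fixed point.
garage enters the attractor at level 2, so Alice can force the target in 2 moves from there.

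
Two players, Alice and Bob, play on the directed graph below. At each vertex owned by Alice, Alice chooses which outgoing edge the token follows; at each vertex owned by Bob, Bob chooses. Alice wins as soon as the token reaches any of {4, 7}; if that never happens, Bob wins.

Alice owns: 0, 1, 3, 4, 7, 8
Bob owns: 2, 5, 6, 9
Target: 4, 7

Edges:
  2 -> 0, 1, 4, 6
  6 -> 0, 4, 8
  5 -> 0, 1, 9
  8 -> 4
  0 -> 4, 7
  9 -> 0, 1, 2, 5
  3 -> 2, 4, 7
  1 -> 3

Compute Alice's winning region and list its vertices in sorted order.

A0 = {4, 7}
A1: add {0, 3, 8} — 0 (Alice) has 0→4; 3 (Alice) has 3→4; 8 (Alice) has 8→4.
A2: add {1, 6} — 1 (Alice) has 1→3; 6 (Bob): all of {0, 4, 8} already in.
A3: add {2} — 2 (Bob): all of {0, 1, 4, 6} already in.
A4 = A3; e.g. 5 (Bob) can still go to 9. Fixed point.
Alice's winning region = {0, 1, 2, 3, 4, 6, 7, 8}.

0, 1, 2, 3, 4, 6, 7, 8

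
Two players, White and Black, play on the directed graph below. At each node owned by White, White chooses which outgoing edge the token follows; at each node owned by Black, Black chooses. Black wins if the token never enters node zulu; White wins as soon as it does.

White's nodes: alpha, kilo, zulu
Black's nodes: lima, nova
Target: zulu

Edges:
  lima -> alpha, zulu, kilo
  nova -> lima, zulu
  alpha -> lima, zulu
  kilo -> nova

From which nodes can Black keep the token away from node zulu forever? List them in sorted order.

kilo, lima, nova

A0 = {zulu}
A1: add {alpha} — alpha (White) has alpha→zulu.
A2 = A1; e.g. lima (Black) can still go to kilo. Fixed point.
White's attractor = {alpha, zulu}; Black avoids the target exactly from the complement.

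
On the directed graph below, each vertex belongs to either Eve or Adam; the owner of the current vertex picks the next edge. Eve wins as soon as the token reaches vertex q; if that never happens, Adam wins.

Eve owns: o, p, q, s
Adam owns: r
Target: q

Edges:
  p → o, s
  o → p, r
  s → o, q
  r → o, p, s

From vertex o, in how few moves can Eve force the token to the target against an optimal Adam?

A0 = {q}
A1: add {s} — s (Eve) has s→q.
A2: add {p} — p (Eve) has p→s.
A3: add {o} — o (Eve) has o→p.
o enters the attractor at level 3, so Eve can force the target in 3 moves from there.

3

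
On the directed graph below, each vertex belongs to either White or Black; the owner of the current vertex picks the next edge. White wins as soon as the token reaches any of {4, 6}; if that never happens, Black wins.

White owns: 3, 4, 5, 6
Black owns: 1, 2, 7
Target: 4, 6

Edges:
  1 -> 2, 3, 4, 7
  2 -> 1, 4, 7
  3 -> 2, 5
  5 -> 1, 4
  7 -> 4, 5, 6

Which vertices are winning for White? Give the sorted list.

A0 = {4, 6}
A1: add {5} — 5 (White) has 5→4.
A2: add {3, 7} — 3 (White) has 3→5; 7 (Black): all of {4, 5, 6} already in.
A3 = A2; e.g. 1 (Black) can still go to 2. Fixed point.
White's winning region = {3, 4, 5, 6, 7}.

3, 4, 5, 6, 7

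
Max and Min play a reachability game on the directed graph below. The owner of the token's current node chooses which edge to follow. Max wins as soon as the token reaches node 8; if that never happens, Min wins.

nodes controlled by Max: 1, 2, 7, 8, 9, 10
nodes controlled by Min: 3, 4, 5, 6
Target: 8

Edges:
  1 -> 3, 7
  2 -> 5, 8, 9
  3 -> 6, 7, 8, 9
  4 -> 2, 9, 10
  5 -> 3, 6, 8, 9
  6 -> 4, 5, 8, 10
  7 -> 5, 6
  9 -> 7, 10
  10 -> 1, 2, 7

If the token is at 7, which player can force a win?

Min

A0 = {8}
A1: add {2} — 2 (Max) has 2→8.
A2: add {10} — 10 (Max) has 10→2.
A3: add {9} — 9 (Max) has 9→10.
A4: add {4} — 4 (Min): all of {2, 9, 10} already in.
A5 = A4; e.g. 1 (Max) has no edge into A4. Fixed point.
7 never enters the attractor, so Min can avoid the target forever.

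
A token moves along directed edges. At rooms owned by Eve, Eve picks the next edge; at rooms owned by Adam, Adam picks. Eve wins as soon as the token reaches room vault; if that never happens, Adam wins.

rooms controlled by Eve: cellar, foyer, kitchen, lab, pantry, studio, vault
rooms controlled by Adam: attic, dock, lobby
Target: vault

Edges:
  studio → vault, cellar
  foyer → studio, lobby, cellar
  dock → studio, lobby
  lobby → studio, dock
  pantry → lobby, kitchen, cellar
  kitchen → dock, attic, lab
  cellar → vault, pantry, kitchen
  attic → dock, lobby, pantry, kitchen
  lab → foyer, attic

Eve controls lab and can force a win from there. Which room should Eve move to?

foyer

A0 = {vault}
A1: add {cellar, studio} — studio (Eve) has studio→vault; cellar (Eve) has cellar→vault.
A2: add {foyer, pantry} — foyer (Eve) has foyer→studio; pantry (Eve) has pantry→cellar.
A3: add {lab} — lab (Eve) has lab→foyer.
A4: add {kitchen} — kitchen (Eve) has kitchen→lab.
A5 = A4; e.g. dock (Adam) can still go to lobby. Fixed point.
From lab, successor foyer is in the attractor (rank 2); the other successor attic is not.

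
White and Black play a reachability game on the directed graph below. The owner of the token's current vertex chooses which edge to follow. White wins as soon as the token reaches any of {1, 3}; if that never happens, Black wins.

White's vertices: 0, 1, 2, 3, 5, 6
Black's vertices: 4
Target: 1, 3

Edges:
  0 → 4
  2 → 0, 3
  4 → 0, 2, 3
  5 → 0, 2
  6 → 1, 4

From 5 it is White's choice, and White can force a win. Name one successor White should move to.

2

A0 = {1, 3}
A1: add {2, 6} — 2 (White) has 2→3; 6 (White) has 6→1.
A2: add {5} — 5 (White) has 5→2.
A3 = A2; e.g. 0 (White) has no edge into A2. Fixed point.
From 5, successor 2 is in the attractor (rank 1); the other successor 0 is not.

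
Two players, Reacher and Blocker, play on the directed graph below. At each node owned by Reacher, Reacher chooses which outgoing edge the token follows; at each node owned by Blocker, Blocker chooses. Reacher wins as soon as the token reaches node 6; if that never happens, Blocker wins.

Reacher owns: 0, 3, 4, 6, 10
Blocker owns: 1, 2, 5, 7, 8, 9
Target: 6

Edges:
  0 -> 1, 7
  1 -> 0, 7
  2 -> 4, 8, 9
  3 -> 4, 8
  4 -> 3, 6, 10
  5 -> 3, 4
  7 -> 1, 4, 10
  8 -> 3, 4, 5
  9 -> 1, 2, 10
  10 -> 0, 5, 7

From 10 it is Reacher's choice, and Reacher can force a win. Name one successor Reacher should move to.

A0 = {6}
A1: add {4} — 4 (Reacher) has 4→6.
A2: add {3} — 3 (Reacher) has 3→4.
A3: add {5} — 5 (Blocker): all of {3, 4} already in.
A4: add {8, 10} — 8 (Blocker): all of {3, 4, 5} already in; 10 (Reacher) has 10→5.
A5 = A4; e.g. 0 (Reacher) has no edge into A4. Fixed point.
From 10, successor 5 is in the attractor (rank 3); the other successors 0, 7 are not.

5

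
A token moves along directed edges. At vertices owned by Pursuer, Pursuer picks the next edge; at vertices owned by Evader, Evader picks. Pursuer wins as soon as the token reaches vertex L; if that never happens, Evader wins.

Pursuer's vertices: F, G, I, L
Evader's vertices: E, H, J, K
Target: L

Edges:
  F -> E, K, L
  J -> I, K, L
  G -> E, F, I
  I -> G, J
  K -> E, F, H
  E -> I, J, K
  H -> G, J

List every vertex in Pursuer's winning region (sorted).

F, G, I, L

A0 = {L}
A1: add {F} — F (Pursuer) has F→L.
A2: add {G} — G (Pursuer) has G→F.
A3: add {I} — I (Pursuer) has I→G.
A4 = A3; e.g. E (Evader) can still go to J. Fixed point.
Pursuer's winning region = {F, G, I, L}.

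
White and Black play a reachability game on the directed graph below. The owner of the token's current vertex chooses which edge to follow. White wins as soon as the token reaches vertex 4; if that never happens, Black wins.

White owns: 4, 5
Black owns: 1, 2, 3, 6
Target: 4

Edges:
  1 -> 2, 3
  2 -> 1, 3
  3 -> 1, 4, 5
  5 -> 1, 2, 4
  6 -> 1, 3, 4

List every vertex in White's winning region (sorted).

4, 5

A0 = {4}
A1: add {5} — 5 (White) has 5→4.
A2 = A1; e.g. 1 (Black) can still go to 2. Fixed point.
White's winning region = {4, 5}.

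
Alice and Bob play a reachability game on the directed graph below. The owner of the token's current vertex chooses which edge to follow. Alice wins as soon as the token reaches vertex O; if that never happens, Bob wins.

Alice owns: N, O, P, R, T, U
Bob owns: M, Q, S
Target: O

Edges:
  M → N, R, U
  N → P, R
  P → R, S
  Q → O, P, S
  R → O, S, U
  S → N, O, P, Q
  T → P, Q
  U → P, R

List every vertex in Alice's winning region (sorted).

M, N, O, P, R, T, U

A0 = {O}
A1: add {R} — R (Alice) has R→O.
A2: add {N, P, U} — N (Alice) has N→R; P (Alice) has P→R; U (Alice) has U→R.
A3: add {M, T} — M (Bob): all of {N, R, U} already in; T (Alice) has T→P.
A4 = A3; e.g. Q (Bob) can still go to S. Fixed point.
Alice's winning region = {M, N, O, P, R, T, U}.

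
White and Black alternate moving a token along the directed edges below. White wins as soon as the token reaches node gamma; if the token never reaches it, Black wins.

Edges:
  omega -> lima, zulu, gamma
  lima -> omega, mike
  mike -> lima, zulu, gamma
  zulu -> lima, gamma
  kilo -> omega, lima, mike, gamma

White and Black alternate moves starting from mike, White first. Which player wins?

Track states (vertex, player-to-move).
A0 = {(gamma,White), (gamma,Black)}
A1: add {(omega,White), (mike,White), (zulu,White), (kilo,White)}.
(mike,White) ∈ A1 ⇒ White forces the target.

White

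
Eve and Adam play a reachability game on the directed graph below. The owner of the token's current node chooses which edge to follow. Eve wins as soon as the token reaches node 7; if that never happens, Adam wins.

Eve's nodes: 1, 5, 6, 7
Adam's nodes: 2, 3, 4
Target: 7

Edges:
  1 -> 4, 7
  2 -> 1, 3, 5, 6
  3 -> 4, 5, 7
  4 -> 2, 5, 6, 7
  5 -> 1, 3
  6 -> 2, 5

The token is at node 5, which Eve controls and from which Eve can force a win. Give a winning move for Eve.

A0 = {7}
A1: add {1} — 1 (Eve) has 1→7.
A2: add {5} — 5 (Eve) has 5→1.
A3: add {6} — 6 (Eve) has 6→5.
A4 = A3; e.g. 2 (Adam) can still go to 3. Fixed point.
From 5, successor 1 is in the attractor (rank 1); the other successor 3 is not.

1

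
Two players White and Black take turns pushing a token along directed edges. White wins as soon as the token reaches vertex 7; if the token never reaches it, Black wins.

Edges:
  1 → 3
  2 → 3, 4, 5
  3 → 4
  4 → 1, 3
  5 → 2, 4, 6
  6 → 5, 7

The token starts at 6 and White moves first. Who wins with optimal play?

Track states (vertex, player-to-move).
A0 = {(7,White), (7,Black)}
A1: add {(6,White)}.
(6,White) ∈ A1 ⇒ White forces the target.

White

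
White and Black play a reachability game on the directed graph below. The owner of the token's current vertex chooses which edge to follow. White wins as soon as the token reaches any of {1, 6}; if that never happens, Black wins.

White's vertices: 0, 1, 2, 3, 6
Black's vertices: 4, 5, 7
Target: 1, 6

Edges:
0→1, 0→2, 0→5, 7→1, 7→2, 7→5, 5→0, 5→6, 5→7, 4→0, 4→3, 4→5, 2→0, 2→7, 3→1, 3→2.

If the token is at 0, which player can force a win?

White

A0 = {1, 6}
A1: add {0, 3} — 0 (White) has 0→1; 3 (White) has 3→1.
0 ∈ A1, so White can force the target.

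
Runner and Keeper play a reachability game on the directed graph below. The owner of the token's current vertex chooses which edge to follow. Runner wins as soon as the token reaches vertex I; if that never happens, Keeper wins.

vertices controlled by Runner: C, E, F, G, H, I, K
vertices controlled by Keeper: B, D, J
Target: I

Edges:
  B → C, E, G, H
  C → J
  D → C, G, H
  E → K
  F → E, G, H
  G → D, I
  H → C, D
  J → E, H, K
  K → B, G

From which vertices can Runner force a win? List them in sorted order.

A0 = {I}
A1: add {G} — G (Runner) has G→I.
A2: add {F, K} — F (Runner) has F→G; K (Runner) has K→G.
A3: add {E} — E (Runner) has E→K.
A4 = A3; e.g. B (Keeper) can still go to C. Fixed point.
Runner's winning region = {E, F, G, I, K}.

E, F, G, I, K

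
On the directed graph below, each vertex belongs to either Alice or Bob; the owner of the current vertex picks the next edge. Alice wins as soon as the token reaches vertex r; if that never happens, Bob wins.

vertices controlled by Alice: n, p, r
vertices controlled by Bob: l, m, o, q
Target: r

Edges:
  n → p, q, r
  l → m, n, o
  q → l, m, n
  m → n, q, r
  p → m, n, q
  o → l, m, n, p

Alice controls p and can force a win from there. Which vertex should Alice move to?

n

A0 = {r}
A1: add {n} — n (Alice) has n→r.
A2: add {p} — p (Alice) has p→n.
A3 = A2; e.g. l (Bob) can still go to m. Fixed point.
From p, successor n is in the attractor (rank 1); the other successors m, q are not.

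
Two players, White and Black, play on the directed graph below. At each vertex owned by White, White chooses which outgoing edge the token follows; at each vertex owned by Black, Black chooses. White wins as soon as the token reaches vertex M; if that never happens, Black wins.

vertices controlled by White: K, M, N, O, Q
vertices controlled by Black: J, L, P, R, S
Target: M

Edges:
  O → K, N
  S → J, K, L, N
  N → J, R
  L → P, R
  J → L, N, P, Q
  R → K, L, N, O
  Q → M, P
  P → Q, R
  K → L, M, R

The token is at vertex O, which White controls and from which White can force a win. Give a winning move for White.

K

A0 = {M}
A1: add {K, Q} — K (White) has K→M; Q (White) has Q→M.
A2: add {O} — O (White) has O→K.
A3 = A2; e.g. J (Black) can still go to L. Fixed point.
From O, successor K is in the attractor (rank 1); the other successor N is not.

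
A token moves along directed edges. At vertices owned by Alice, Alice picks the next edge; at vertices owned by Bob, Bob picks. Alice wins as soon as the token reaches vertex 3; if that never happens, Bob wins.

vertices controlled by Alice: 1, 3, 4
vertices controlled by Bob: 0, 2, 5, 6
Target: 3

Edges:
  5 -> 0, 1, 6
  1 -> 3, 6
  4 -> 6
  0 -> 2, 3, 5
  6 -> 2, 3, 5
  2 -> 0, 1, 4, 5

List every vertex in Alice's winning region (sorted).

1, 3

A0 = {3}
A1: add {1} — 1 (Alice) has 1→3.
A2 = A1; e.g. 0 (Bob) can still go to 2. Fixed point.
Alice's winning region = {1, 3}.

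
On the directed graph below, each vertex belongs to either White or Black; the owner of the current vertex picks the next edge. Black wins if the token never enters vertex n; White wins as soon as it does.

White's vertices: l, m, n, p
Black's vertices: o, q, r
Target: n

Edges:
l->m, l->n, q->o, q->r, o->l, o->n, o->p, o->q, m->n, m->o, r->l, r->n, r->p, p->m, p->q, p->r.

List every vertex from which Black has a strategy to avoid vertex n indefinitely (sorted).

o, q

A0 = {n}
A1: add {l, m} — l (White) has l→n; m (White) has m→n.
A2: add {p} — p (White) has p→m.
A3: add {r} — r (Black): all of {l, n, p} already in.
A4 = A3; e.g. o (Black) can still go to q. Fixed point.
White's attractor = {l, m, n, p, r}; Black avoids the target exactly from the complement.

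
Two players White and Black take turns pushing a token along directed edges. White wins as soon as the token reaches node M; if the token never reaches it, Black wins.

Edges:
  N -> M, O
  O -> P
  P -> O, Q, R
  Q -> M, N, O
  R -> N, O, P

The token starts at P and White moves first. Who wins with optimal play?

Track states (vertex, player-to-move).
A0 = {(M,White), (M,Black)}
A1: add {(N,White), (Q,White)}.
A2 = A1; e.g. (N,Black) stays out. (P,White) never enters ⇒ Black avoids the target.

Black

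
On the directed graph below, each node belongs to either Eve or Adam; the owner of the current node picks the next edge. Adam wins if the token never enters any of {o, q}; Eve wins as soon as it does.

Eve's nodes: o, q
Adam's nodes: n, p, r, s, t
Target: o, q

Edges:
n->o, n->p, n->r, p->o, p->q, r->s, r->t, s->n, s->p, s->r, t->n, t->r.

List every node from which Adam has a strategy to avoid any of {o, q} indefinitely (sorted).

A0 = {o, q}
A1: add {p} — p (Adam): all of {o, q} already in.
A2 = A1; e.g. n (Adam) can still go to r. Fixed point.
Eve's attractor = {o, p, q}; Adam avoids the target exactly from the complement.

n, r, s, t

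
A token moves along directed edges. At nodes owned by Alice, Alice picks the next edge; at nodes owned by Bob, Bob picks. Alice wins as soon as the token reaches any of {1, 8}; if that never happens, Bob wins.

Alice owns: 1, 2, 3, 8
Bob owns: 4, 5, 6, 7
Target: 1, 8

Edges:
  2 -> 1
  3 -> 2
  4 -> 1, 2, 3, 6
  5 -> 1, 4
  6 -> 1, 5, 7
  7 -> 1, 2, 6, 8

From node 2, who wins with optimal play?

Alice

A0 = {1, 8}
A1: add {2} — 2 (Alice) has 2→1.
2 ∈ A1, so Alice can force the target.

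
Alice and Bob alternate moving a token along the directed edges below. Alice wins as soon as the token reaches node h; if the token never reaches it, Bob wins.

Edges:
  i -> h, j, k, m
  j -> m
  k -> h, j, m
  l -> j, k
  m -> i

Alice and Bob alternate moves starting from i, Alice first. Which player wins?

Alice

Track states (vertex, player-to-move).
A0 = {(h,Alice), (h,Bob)}
A1: add {(i,Alice), (k,Alice)}.
(i,Alice) ∈ A1 ⇒ Alice forces the target.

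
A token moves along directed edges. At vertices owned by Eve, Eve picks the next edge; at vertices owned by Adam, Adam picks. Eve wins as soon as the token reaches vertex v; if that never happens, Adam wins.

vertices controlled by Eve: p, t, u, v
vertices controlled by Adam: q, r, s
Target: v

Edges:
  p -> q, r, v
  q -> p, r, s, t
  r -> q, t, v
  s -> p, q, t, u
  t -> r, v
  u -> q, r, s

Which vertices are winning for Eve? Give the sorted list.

A0 = {v}
A1: add {p, t} — p (Eve) has p→v; t (Eve) has t→v.
A2 = A1; e.g. q (Adam) can still go to r. Fixed point.
Eve's winning region = {p, t, v}.

p, t, v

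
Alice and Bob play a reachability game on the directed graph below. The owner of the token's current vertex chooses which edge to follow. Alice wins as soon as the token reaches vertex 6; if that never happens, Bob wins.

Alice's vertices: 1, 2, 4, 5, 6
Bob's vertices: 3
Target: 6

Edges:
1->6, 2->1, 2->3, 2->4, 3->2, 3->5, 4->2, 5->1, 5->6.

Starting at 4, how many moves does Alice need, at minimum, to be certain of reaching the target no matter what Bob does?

3

A0 = {6}
A1: add {1, 5} — 1 (Alice) has 1→6; 5 (Alice) has 5→6.
A2: add {2} — 2 (Alice) has 2→1.
A3: add {3, 4} — 3 (Bob): all of {2, 5} already in; 4 (Alice) has 4→2.
A3 = all vertices. Fixed point.
4 enters the attractor at level 3, so Alice can force the target in 3 moves from there.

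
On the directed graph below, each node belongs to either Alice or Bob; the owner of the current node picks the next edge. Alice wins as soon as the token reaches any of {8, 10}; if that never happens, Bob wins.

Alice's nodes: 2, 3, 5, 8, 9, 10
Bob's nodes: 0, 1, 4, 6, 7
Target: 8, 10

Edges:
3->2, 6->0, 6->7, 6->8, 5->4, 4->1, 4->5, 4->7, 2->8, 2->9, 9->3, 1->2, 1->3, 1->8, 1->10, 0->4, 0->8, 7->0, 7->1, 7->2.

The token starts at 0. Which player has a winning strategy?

A0 = {8, 10}
A1: add {2} — 2 (Alice) has 2→8.
A2: add {3} — 3 (Alice) has 3→2.
A3: add {1, 9} — 1 (Bob): all of {2, 3, 8, 10} already in; 9 (Alice) has 9→3.
A4 = A3; e.g. 0 (Bob) can still go to 4. Fixed point.
0 never enters the attractor, so Bob can avoid the target forever.

Bob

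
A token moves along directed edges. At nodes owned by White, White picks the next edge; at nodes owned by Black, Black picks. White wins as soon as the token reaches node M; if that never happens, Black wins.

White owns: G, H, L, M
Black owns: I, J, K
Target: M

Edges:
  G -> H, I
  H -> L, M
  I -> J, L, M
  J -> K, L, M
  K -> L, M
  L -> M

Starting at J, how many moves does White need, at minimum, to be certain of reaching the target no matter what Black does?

3

A0 = {M}
A1: add {H, L} — H (White) has H→M; L (White) has L→M.
A2: add {G, K} — G (White) has G→H; K (Black): all of {L, M} already in.
A3: add {J} — J (Black): all of {K, L, M} already in.
J enters the attractor at level 3, so White can force the target in 3 moves from there.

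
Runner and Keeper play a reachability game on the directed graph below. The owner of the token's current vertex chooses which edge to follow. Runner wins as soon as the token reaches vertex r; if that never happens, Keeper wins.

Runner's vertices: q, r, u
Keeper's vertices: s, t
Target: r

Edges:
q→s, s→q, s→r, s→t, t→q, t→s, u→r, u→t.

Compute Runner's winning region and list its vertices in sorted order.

A0 = {r}
A1: add {u} — u (Runner) has u→r.
A2 = A1; e.g. q (Runner) has no edge into A1. Fixed point.
Runner's winning region = {r, u}.

r, u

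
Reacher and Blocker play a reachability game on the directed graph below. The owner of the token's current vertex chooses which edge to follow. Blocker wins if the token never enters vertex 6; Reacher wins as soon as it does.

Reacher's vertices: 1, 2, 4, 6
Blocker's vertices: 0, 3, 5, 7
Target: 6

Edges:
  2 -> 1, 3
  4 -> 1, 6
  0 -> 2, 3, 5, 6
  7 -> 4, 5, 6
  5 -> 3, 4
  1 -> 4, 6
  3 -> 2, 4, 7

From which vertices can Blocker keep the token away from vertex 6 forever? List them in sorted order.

0, 3, 5, 7

A0 = {6}
A1: add {1, 4} — 1 (Reacher) has 1→6; 4 (Reacher) has 4→6.
A2: add {2} — 2 (Reacher) has 2→1.
A3 = A2; e.g. 0 (Blocker) can still go to 3. Fixed point.
Reacher's attractor = {1, 2, 4, 6}; Blocker avoids the target exactly from the complement.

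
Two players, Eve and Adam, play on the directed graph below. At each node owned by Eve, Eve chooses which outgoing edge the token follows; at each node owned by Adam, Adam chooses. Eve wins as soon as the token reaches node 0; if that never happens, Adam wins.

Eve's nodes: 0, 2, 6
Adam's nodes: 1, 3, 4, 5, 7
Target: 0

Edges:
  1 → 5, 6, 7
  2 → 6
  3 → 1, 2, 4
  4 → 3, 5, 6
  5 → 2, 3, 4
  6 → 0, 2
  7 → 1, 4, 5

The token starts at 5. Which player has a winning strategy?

A0 = {0}
A1: add {6} — 6 (Eve) has 6→0.
A2: add {2} — 2 (Eve) has 2→6.
A3 = A2; e.g. 1 (Adam) can still go to 5. Fixed point.
5 never enters the attractor, so Adam can avoid the target forever.

Adam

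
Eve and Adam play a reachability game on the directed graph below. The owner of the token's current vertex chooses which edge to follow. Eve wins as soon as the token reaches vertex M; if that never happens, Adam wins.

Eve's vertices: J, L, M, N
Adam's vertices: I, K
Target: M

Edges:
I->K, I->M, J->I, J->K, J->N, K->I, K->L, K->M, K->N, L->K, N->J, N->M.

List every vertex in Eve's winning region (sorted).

J, M, N

A0 = {M}
A1: add {N} — N (Eve) has N→M.
A2: add {J} — J (Eve) has J→N.
A3 = A2; e.g. I (Adam) can still go to K. Fixed point.
Eve's winning region = {J, M, N}.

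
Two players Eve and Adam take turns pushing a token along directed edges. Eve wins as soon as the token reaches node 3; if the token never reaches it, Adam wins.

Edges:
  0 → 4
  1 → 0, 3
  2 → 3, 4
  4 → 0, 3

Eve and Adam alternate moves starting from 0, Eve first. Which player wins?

Track states (vertex, player-to-move).
A0 = {(3,Eve), (3,Adam)}
A1: add {(1,Eve), (2,Eve), (4,Eve)}.
A2: add {(0,Adam), (2,Adam)}.
A3 = A2; e.g. (0,Eve) stays out. (0,Eve) never enters ⇒ Adam avoids the target.

Adam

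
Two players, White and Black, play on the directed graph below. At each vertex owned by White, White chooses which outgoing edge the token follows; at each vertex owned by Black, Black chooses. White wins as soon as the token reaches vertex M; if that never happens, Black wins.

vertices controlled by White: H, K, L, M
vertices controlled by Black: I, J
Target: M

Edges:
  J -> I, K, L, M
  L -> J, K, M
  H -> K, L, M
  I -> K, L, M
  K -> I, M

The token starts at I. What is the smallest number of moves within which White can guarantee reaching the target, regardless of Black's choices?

2

A0 = {M}
A1: add {H, K, L} — H (White) has H→M; K (White) has K→M; L (White) has L→M.
A2: add {I} — I (Black): all of {K, L, M} already in.
I enters the attractor at level 2, so White can force the target in 2 moves from there.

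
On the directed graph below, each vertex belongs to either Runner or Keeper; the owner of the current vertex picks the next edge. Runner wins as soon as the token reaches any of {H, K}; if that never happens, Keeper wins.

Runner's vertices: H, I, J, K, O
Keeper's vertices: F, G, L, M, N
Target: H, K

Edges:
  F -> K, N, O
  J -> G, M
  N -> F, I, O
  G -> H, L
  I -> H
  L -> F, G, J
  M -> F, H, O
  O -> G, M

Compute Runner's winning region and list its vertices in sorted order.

A0 = {H, K}
A1: add {I} — I (Runner) has I→H.
A2 = A1; e.g. F (Keeper) can still go to N. Fixed point.
Runner's winning region = {H, I, K}.

H, I, K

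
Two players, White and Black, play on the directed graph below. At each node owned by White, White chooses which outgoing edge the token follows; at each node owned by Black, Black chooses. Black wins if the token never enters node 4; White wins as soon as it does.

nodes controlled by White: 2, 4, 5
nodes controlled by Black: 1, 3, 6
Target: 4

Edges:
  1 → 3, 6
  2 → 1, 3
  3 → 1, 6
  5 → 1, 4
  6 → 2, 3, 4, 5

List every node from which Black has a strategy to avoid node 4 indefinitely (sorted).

1, 2, 3, 6

A0 = {4}
A1: add {5} — 5 (White) has 5→4.
A2 = A1; e.g. 1 (Black) can still go to 3. Fixed point.
White's attractor = {4, 5}; Black avoids the target exactly from the complement.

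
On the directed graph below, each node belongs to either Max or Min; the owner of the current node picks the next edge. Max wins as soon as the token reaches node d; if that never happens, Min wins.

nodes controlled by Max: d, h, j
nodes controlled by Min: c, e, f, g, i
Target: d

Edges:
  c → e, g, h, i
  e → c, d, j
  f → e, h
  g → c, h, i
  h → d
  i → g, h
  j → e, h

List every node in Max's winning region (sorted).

d, h, j

A0 = {d}
A1: add {h} — h (Max) has h→d.
A2: add {j} — j (Max) has j→h.
A3 = A2; e.g. c (Min) can still go to e. Fixed point.
Max's winning region = {d, h, j}.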